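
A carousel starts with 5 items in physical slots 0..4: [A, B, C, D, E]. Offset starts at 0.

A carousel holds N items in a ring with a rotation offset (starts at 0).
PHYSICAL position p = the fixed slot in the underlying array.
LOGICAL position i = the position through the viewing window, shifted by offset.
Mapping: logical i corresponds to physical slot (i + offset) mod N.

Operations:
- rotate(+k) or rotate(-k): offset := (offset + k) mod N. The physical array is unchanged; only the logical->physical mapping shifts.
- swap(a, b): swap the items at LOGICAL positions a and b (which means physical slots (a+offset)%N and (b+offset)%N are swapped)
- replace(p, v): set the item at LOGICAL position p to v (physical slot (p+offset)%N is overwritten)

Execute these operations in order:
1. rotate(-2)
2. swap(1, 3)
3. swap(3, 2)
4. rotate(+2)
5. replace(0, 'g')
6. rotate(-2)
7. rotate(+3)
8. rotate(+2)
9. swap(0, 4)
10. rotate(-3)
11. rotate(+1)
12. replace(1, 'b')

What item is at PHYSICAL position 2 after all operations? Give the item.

After op 1 (rotate(-2)): offset=3, physical=[A,B,C,D,E], logical=[D,E,A,B,C]
After op 2 (swap(1, 3)): offset=3, physical=[A,E,C,D,B], logical=[D,B,A,E,C]
After op 3 (swap(3, 2)): offset=3, physical=[E,A,C,D,B], logical=[D,B,E,A,C]
After op 4 (rotate(+2)): offset=0, physical=[E,A,C,D,B], logical=[E,A,C,D,B]
After op 5 (replace(0, 'g')): offset=0, physical=[g,A,C,D,B], logical=[g,A,C,D,B]
After op 6 (rotate(-2)): offset=3, physical=[g,A,C,D,B], logical=[D,B,g,A,C]
After op 7 (rotate(+3)): offset=1, physical=[g,A,C,D,B], logical=[A,C,D,B,g]
After op 8 (rotate(+2)): offset=3, physical=[g,A,C,D,B], logical=[D,B,g,A,C]
After op 9 (swap(0, 4)): offset=3, physical=[g,A,D,C,B], logical=[C,B,g,A,D]
After op 10 (rotate(-3)): offset=0, physical=[g,A,D,C,B], logical=[g,A,D,C,B]
After op 11 (rotate(+1)): offset=1, physical=[g,A,D,C,B], logical=[A,D,C,B,g]
After op 12 (replace(1, 'b')): offset=1, physical=[g,A,b,C,B], logical=[A,b,C,B,g]

Answer: b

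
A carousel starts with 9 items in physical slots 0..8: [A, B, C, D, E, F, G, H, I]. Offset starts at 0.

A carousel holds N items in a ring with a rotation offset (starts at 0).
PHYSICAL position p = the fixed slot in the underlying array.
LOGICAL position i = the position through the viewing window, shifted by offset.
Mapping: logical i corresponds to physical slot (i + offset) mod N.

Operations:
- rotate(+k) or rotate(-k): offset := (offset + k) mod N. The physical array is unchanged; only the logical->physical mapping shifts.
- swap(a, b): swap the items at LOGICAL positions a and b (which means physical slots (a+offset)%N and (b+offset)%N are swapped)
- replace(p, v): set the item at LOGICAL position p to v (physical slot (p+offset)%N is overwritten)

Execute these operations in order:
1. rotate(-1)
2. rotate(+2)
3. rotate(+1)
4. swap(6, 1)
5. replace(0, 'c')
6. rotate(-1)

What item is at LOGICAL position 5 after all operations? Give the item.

Answer: G

Derivation:
After op 1 (rotate(-1)): offset=8, physical=[A,B,C,D,E,F,G,H,I], logical=[I,A,B,C,D,E,F,G,H]
After op 2 (rotate(+2)): offset=1, physical=[A,B,C,D,E,F,G,H,I], logical=[B,C,D,E,F,G,H,I,A]
After op 3 (rotate(+1)): offset=2, physical=[A,B,C,D,E,F,G,H,I], logical=[C,D,E,F,G,H,I,A,B]
After op 4 (swap(6, 1)): offset=2, physical=[A,B,C,I,E,F,G,H,D], logical=[C,I,E,F,G,H,D,A,B]
After op 5 (replace(0, 'c')): offset=2, physical=[A,B,c,I,E,F,G,H,D], logical=[c,I,E,F,G,H,D,A,B]
After op 6 (rotate(-1)): offset=1, physical=[A,B,c,I,E,F,G,H,D], logical=[B,c,I,E,F,G,H,D,A]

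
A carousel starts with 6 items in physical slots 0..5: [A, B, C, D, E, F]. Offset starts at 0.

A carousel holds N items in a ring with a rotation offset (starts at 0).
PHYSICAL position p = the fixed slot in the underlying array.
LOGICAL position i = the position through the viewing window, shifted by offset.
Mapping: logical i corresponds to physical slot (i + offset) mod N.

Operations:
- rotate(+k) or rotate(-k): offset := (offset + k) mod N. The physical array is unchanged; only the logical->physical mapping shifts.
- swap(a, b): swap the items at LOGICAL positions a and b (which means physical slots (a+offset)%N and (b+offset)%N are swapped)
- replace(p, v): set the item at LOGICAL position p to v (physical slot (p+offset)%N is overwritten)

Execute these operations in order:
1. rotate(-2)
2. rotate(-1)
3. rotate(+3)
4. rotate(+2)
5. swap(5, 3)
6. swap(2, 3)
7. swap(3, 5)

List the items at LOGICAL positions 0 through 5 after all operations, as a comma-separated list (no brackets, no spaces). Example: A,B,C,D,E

After op 1 (rotate(-2)): offset=4, physical=[A,B,C,D,E,F], logical=[E,F,A,B,C,D]
After op 2 (rotate(-1)): offset=3, physical=[A,B,C,D,E,F], logical=[D,E,F,A,B,C]
After op 3 (rotate(+3)): offset=0, physical=[A,B,C,D,E,F], logical=[A,B,C,D,E,F]
After op 4 (rotate(+2)): offset=2, physical=[A,B,C,D,E,F], logical=[C,D,E,F,A,B]
After op 5 (swap(5, 3)): offset=2, physical=[A,F,C,D,E,B], logical=[C,D,E,B,A,F]
After op 6 (swap(2, 3)): offset=2, physical=[A,F,C,D,B,E], logical=[C,D,B,E,A,F]
After op 7 (swap(3, 5)): offset=2, physical=[A,E,C,D,B,F], logical=[C,D,B,F,A,E]

Answer: C,D,B,F,A,E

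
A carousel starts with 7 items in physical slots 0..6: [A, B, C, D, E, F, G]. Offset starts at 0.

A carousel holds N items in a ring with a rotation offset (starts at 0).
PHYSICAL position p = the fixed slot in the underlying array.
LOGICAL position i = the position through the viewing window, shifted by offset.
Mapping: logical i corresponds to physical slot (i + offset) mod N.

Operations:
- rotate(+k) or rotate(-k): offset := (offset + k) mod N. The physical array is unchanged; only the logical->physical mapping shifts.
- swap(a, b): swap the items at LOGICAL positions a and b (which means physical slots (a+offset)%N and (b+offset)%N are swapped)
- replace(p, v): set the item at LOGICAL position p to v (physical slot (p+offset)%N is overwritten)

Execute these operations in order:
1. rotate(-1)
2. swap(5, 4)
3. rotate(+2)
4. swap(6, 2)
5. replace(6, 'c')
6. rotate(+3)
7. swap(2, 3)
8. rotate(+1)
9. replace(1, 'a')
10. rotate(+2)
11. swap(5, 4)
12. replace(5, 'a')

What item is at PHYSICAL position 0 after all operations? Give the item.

Answer: G

Derivation:
After op 1 (rotate(-1)): offset=6, physical=[A,B,C,D,E,F,G], logical=[G,A,B,C,D,E,F]
After op 2 (swap(5, 4)): offset=6, physical=[A,B,C,E,D,F,G], logical=[G,A,B,C,E,D,F]
After op 3 (rotate(+2)): offset=1, physical=[A,B,C,E,D,F,G], logical=[B,C,E,D,F,G,A]
After op 4 (swap(6, 2)): offset=1, physical=[E,B,C,A,D,F,G], logical=[B,C,A,D,F,G,E]
After op 5 (replace(6, 'c')): offset=1, physical=[c,B,C,A,D,F,G], logical=[B,C,A,D,F,G,c]
After op 6 (rotate(+3)): offset=4, physical=[c,B,C,A,D,F,G], logical=[D,F,G,c,B,C,A]
After op 7 (swap(2, 3)): offset=4, physical=[G,B,C,A,D,F,c], logical=[D,F,c,G,B,C,A]
After op 8 (rotate(+1)): offset=5, physical=[G,B,C,A,D,F,c], logical=[F,c,G,B,C,A,D]
After op 9 (replace(1, 'a')): offset=5, physical=[G,B,C,A,D,F,a], logical=[F,a,G,B,C,A,D]
After op 10 (rotate(+2)): offset=0, physical=[G,B,C,A,D,F,a], logical=[G,B,C,A,D,F,a]
After op 11 (swap(5, 4)): offset=0, physical=[G,B,C,A,F,D,a], logical=[G,B,C,A,F,D,a]
After op 12 (replace(5, 'a')): offset=0, physical=[G,B,C,A,F,a,a], logical=[G,B,C,A,F,a,a]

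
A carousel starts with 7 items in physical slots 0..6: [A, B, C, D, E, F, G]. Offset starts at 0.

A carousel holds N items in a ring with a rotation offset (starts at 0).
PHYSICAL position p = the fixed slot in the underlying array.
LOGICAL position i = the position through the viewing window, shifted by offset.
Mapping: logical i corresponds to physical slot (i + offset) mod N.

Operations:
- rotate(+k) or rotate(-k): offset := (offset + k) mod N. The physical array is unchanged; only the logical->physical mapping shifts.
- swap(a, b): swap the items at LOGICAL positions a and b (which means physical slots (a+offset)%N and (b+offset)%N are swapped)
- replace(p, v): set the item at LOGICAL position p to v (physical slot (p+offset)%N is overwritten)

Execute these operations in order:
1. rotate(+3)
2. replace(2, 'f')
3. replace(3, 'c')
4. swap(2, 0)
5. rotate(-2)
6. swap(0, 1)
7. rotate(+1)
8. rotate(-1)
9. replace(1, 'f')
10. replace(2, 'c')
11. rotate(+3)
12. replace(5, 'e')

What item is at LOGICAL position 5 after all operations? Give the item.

Answer: e

Derivation:
After op 1 (rotate(+3)): offset=3, physical=[A,B,C,D,E,F,G], logical=[D,E,F,G,A,B,C]
After op 2 (replace(2, 'f')): offset=3, physical=[A,B,C,D,E,f,G], logical=[D,E,f,G,A,B,C]
After op 3 (replace(3, 'c')): offset=3, physical=[A,B,C,D,E,f,c], logical=[D,E,f,c,A,B,C]
After op 4 (swap(2, 0)): offset=3, physical=[A,B,C,f,E,D,c], logical=[f,E,D,c,A,B,C]
After op 5 (rotate(-2)): offset=1, physical=[A,B,C,f,E,D,c], logical=[B,C,f,E,D,c,A]
After op 6 (swap(0, 1)): offset=1, physical=[A,C,B,f,E,D,c], logical=[C,B,f,E,D,c,A]
After op 7 (rotate(+1)): offset=2, physical=[A,C,B,f,E,D,c], logical=[B,f,E,D,c,A,C]
After op 8 (rotate(-1)): offset=1, physical=[A,C,B,f,E,D,c], logical=[C,B,f,E,D,c,A]
After op 9 (replace(1, 'f')): offset=1, physical=[A,C,f,f,E,D,c], logical=[C,f,f,E,D,c,A]
After op 10 (replace(2, 'c')): offset=1, physical=[A,C,f,c,E,D,c], logical=[C,f,c,E,D,c,A]
After op 11 (rotate(+3)): offset=4, physical=[A,C,f,c,E,D,c], logical=[E,D,c,A,C,f,c]
After op 12 (replace(5, 'e')): offset=4, physical=[A,C,e,c,E,D,c], logical=[E,D,c,A,C,e,c]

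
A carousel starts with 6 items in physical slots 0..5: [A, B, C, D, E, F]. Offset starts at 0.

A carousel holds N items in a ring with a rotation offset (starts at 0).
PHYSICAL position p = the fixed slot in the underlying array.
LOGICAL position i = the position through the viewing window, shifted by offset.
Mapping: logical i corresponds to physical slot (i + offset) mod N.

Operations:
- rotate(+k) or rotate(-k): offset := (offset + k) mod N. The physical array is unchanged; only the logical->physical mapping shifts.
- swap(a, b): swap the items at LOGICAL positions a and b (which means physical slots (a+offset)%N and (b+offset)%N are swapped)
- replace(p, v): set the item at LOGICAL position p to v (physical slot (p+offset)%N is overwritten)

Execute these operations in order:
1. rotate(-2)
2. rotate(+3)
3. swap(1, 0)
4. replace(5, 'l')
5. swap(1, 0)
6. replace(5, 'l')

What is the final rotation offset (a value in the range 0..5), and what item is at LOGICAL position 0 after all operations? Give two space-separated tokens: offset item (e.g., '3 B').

Answer: 1 B

Derivation:
After op 1 (rotate(-2)): offset=4, physical=[A,B,C,D,E,F], logical=[E,F,A,B,C,D]
After op 2 (rotate(+3)): offset=1, physical=[A,B,C,D,E,F], logical=[B,C,D,E,F,A]
After op 3 (swap(1, 0)): offset=1, physical=[A,C,B,D,E,F], logical=[C,B,D,E,F,A]
After op 4 (replace(5, 'l')): offset=1, physical=[l,C,B,D,E,F], logical=[C,B,D,E,F,l]
After op 5 (swap(1, 0)): offset=1, physical=[l,B,C,D,E,F], logical=[B,C,D,E,F,l]
After op 6 (replace(5, 'l')): offset=1, physical=[l,B,C,D,E,F], logical=[B,C,D,E,F,l]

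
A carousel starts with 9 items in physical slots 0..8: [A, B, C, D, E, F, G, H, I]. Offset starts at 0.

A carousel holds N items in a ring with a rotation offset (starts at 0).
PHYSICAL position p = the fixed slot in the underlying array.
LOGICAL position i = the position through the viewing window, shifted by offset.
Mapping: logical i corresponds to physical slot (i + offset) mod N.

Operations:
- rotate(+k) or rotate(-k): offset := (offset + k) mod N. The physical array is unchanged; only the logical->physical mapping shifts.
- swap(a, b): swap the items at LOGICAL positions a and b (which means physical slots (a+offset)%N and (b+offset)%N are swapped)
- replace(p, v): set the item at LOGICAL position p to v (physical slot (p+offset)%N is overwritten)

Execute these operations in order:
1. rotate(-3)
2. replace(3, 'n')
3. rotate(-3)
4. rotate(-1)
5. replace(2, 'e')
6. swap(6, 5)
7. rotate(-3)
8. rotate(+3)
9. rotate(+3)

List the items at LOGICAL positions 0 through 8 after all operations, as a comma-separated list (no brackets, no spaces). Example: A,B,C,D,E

Answer: F,G,I,H,n,B,C,D,e

Derivation:
After op 1 (rotate(-3)): offset=6, physical=[A,B,C,D,E,F,G,H,I], logical=[G,H,I,A,B,C,D,E,F]
After op 2 (replace(3, 'n')): offset=6, physical=[n,B,C,D,E,F,G,H,I], logical=[G,H,I,n,B,C,D,E,F]
After op 3 (rotate(-3)): offset=3, physical=[n,B,C,D,E,F,G,H,I], logical=[D,E,F,G,H,I,n,B,C]
After op 4 (rotate(-1)): offset=2, physical=[n,B,C,D,E,F,G,H,I], logical=[C,D,E,F,G,H,I,n,B]
After op 5 (replace(2, 'e')): offset=2, physical=[n,B,C,D,e,F,G,H,I], logical=[C,D,e,F,G,H,I,n,B]
After op 6 (swap(6, 5)): offset=2, physical=[n,B,C,D,e,F,G,I,H], logical=[C,D,e,F,G,I,H,n,B]
After op 7 (rotate(-3)): offset=8, physical=[n,B,C,D,e,F,G,I,H], logical=[H,n,B,C,D,e,F,G,I]
After op 8 (rotate(+3)): offset=2, physical=[n,B,C,D,e,F,G,I,H], logical=[C,D,e,F,G,I,H,n,B]
After op 9 (rotate(+3)): offset=5, physical=[n,B,C,D,e,F,G,I,H], logical=[F,G,I,H,n,B,C,D,e]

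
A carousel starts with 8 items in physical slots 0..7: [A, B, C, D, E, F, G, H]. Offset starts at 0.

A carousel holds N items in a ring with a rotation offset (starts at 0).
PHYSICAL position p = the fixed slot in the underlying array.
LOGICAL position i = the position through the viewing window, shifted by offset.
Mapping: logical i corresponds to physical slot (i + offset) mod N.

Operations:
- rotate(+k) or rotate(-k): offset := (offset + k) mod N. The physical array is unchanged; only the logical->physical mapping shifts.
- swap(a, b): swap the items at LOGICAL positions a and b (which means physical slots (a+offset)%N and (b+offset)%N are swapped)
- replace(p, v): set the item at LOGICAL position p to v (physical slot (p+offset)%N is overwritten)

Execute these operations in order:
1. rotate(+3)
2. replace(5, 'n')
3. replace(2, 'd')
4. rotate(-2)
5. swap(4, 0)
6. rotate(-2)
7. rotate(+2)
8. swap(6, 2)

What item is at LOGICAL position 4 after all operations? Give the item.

After op 1 (rotate(+3)): offset=3, physical=[A,B,C,D,E,F,G,H], logical=[D,E,F,G,H,A,B,C]
After op 2 (replace(5, 'n')): offset=3, physical=[n,B,C,D,E,F,G,H], logical=[D,E,F,G,H,n,B,C]
After op 3 (replace(2, 'd')): offset=3, physical=[n,B,C,D,E,d,G,H], logical=[D,E,d,G,H,n,B,C]
After op 4 (rotate(-2)): offset=1, physical=[n,B,C,D,E,d,G,H], logical=[B,C,D,E,d,G,H,n]
After op 5 (swap(4, 0)): offset=1, physical=[n,d,C,D,E,B,G,H], logical=[d,C,D,E,B,G,H,n]
After op 6 (rotate(-2)): offset=7, physical=[n,d,C,D,E,B,G,H], logical=[H,n,d,C,D,E,B,G]
After op 7 (rotate(+2)): offset=1, physical=[n,d,C,D,E,B,G,H], logical=[d,C,D,E,B,G,H,n]
After op 8 (swap(6, 2)): offset=1, physical=[n,d,C,H,E,B,G,D], logical=[d,C,H,E,B,G,D,n]

Answer: B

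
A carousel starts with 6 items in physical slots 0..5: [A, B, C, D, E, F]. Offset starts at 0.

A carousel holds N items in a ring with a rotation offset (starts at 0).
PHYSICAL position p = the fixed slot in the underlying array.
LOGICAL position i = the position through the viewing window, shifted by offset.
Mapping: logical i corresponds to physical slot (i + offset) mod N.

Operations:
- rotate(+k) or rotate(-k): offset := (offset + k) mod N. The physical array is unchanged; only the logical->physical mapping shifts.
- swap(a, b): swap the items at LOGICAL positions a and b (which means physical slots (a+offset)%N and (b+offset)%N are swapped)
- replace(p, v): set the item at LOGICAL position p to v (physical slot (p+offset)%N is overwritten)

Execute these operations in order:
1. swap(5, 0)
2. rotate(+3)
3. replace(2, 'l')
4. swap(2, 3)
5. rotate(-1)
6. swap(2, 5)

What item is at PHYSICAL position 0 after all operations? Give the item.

After op 1 (swap(5, 0)): offset=0, physical=[F,B,C,D,E,A], logical=[F,B,C,D,E,A]
After op 2 (rotate(+3)): offset=3, physical=[F,B,C,D,E,A], logical=[D,E,A,F,B,C]
After op 3 (replace(2, 'l')): offset=3, physical=[F,B,C,D,E,l], logical=[D,E,l,F,B,C]
After op 4 (swap(2, 3)): offset=3, physical=[l,B,C,D,E,F], logical=[D,E,F,l,B,C]
After op 5 (rotate(-1)): offset=2, physical=[l,B,C,D,E,F], logical=[C,D,E,F,l,B]
After op 6 (swap(2, 5)): offset=2, physical=[l,E,C,D,B,F], logical=[C,D,B,F,l,E]

Answer: l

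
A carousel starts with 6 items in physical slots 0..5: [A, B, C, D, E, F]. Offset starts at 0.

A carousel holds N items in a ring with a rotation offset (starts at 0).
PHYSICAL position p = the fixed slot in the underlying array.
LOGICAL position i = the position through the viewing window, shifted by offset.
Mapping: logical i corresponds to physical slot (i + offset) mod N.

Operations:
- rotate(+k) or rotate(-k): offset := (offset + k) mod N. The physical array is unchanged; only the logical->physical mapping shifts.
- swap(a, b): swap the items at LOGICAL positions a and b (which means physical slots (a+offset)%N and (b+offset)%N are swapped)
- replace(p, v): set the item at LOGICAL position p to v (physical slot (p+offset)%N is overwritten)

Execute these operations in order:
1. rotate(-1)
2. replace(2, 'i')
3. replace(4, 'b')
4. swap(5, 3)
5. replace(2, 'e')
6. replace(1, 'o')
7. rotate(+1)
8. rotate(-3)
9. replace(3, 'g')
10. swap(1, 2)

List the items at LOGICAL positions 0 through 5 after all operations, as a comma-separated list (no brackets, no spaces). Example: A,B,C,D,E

After op 1 (rotate(-1)): offset=5, physical=[A,B,C,D,E,F], logical=[F,A,B,C,D,E]
After op 2 (replace(2, 'i')): offset=5, physical=[A,i,C,D,E,F], logical=[F,A,i,C,D,E]
After op 3 (replace(4, 'b')): offset=5, physical=[A,i,C,b,E,F], logical=[F,A,i,C,b,E]
After op 4 (swap(5, 3)): offset=5, physical=[A,i,E,b,C,F], logical=[F,A,i,E,b,C]
After op 5 (replace(2, 'e')): offset=5, physical=[A,e,E,b,C,F], logical=[F,A,e,E,b,C]
After op 6 (replace(1, 'o')): offset=5, physical=[o,e,E,b,C,F], logical=[F,o,e,E,b,C]
After op 7 (rotate(+1)): offset=0, physical=[o,e,E,b,C,F], logical=[o,e,E,b,C,F]
After op 8 (rotate(-3)): offset=3, physical=[o,e,E,b,C,F], logical=[b,C,F,o,e,E]
After op 9 (replace(3, 'g')): offset=3, physical=[g,e,E,b,C,F], logical=[b,C,F,g,e,E]
After op 10 (swap(1, 2)): offset=3, physical=[g,e,E,b,F,C], logical=[b,F,C,g,e,E]

Answer: b,F,C,g,e,E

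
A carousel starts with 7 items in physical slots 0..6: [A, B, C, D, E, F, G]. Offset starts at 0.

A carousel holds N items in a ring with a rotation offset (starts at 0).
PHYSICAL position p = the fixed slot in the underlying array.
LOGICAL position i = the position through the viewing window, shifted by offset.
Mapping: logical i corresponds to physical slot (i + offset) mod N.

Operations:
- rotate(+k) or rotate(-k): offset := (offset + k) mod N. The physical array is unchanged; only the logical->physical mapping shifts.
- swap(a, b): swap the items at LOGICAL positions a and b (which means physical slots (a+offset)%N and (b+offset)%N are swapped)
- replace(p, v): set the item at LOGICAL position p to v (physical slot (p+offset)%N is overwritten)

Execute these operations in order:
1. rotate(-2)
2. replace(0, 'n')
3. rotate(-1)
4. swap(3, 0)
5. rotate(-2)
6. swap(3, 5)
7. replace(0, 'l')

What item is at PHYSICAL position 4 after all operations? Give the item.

Answer: A

Derivation:
After op 1 (rotate(-2)): offset=5, physical=[A,B,C,D,E,F,G], logical=[F,G,A,B,C,D,E]
After op 2 (replace(0, 'n')): offset=5, physical=[A,B,C,D,E,n,G], logical=[n,G,A,B,C,D,E]
After op 3 (rotate(-1)): offset=4, physical=[A,B,C,D,E,n,G], logical=[E,n,G,A,B,C,D]
After op 4 (swap(3, 0)): offset=4, physical=[E,B,C,D,A,n,G], logical=[A,n,G,E,B,C,D]
After op 5 (rotate(-2)): offset=2, physical=[E,B,C,D,A,n,G], logical=[C,D,A,n,G,E,B]
After op 6 (swap(3, 5)): offset=2, physical=[n,B,C,D,A,E,G], logical=[C,D,A,E,G,n,B]
After op 7 (replace(0, 'l')): offset=2, physical=[n,B,l,D,A,E,G], logical=[l,D,A,E,G,n,B]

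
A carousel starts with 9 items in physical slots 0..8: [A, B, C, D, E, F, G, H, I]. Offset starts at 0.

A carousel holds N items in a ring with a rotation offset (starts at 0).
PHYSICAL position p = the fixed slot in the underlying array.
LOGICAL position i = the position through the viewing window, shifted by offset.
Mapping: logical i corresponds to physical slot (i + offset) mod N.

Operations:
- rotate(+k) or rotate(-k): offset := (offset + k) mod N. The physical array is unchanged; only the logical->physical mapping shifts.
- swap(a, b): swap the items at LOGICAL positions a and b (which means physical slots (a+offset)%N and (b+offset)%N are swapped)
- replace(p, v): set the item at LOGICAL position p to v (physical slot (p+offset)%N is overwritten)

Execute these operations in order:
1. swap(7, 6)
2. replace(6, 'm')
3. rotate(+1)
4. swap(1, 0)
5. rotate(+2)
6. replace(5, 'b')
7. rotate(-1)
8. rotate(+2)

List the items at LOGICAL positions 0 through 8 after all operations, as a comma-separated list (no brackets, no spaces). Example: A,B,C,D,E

Answer: E,F,m,G,b,A,C,B,D

Derivation:
After op 1 (swap(7, 6)): offset=0, physical=[A,B,C,D,E,F,H,G,I], logical=[A,B,C,D,E,F,H,G,I]
After op 2 (replace(6, 'm')): offset=0, physical=[A,B,C,D,E,F,m,G,I], logical=[A,B,C,D,E,F,m,G,I]
After op 3 (rotate(+1)): offset=1, physical=[A,B,C,D,E,F,m,G,I], logical=[B,C,D,E,F,m,G,I,A]
After op 4 (swap(1, 0)): offset=1, physical=[A,C,B,D,E,F,m,G,I], logical=[C,B,D,E,F,m,G,I,A]
After op 5 (rotate(+2)): offset=3, physical=[A,C,B,D,E,F,m,G,I], logical=[D,E,F,m,G,I,A,C,B]
After op 6 (replace(5, 'b')): offset=3, physical=[A,C,B,D,E,F,m,G,b], logical=[D,E,F,m,G,b,A,C,B]
After op 7 (rotate(-1)): offset=2, physical=[A,C,B,D,E,F,m,G,b], logical=[B,D,E,F,m,G,b,A,C]
After op 8 (rotate(+2)): offset=4, physical=[A,C,B,D,E,F,m,G,b], logical=[E,F,m,G,b,A,C,B,D]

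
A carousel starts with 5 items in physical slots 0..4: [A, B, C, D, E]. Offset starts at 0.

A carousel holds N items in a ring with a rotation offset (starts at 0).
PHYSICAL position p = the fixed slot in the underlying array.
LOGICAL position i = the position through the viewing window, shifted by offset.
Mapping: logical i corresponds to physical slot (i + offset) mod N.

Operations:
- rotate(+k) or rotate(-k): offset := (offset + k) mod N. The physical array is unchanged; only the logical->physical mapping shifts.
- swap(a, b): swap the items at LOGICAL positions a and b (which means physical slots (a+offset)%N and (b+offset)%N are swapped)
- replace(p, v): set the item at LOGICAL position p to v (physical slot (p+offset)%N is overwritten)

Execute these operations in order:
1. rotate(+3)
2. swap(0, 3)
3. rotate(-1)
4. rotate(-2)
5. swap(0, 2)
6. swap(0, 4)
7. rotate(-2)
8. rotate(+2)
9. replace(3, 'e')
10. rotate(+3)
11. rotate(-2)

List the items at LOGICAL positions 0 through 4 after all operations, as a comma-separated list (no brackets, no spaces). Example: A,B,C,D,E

Answer: D,A,e,C,E

Derivation:
After op 1 (rotate(+3)): offset=3, physical=[A,B,C,D,E], logical=[D,E,A,B,C]
After op 2 (swap(0, 3)): offset=3, physical=[A,D,C,B,E], logical=[B,E,A,D,C]
After op 3 (rotate(-1)): offset=2, physical=[A,D,C,B,E], logical=[C,B,E,A,D]
After op 4 (rotate(-2)): offset=0, physical=[A,D,C,B,E], logical=[A,D,C,B,E]
After op 5 (swap(0, 2)): offset=0, physical=[C,D,A,B,E], logical=[C,D,A,B,E]
After op 6 (swap(0, 4)): offset=0, physical=[E,D,A,B,C], logical=[E,D,A,B,C]
After op 7 (rotate(-2)): offset=3, physical=[E,D,A,B,C], logical=[B,C,E,D,A]
After op 8 (rotate(+2)): offset=0, physical=[E,D,A,B,C], logical=[E,D,A,B,C]
After op 9 (replace(3, 'e')): offset=0, physical=[E,D,A,e,C], logical=[E,D,A,e,C]
After op 10 (rotate(+3)): offset=3, physical=[E,D,A,e,C], logical=[e,C,E,D,A]
After op 11 (rotate(-2)): offset=1, physical=[E,D,A,e,C], logical=[D,A,e,C,E]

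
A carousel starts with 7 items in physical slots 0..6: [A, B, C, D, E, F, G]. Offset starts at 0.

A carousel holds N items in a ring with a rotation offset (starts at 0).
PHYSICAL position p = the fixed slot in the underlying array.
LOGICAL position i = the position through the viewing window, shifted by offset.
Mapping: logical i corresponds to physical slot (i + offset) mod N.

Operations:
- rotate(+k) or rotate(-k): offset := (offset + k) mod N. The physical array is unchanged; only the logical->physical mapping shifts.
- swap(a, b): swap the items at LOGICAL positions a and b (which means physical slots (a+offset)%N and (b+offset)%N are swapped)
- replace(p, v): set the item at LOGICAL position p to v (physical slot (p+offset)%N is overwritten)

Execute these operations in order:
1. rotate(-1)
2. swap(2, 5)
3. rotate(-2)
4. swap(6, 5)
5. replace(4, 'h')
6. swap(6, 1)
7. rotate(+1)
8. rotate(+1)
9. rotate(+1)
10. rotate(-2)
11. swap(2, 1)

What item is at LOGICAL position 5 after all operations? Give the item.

After op 1 (rotate(-1)): offset=6, physical=[A,B,C,D,E,F,G], logical=[G,A,B,C,D,E,F]
After op 2 (swap(2, 5)): offset=6, physical=[A,E,C,D,B,F,G], logical=[G,A,E,C,D,B,F]
After op 3 (rotate(-2)): offset=4, physical=[A,E,C,D,B,F,G], logical=[B,F,G,A,E,C,D]
After op 4 (swap(6, 5)): offset=4, physical=[A,E,D,C,B,F,G], logical=[B,F,G,A,E,D,C]
After op 5 (replace(4, 'h')): offset=4, physical=[A,h,D,C,B,F,G], logical=[B,F,G,A,h,D,C]
After op 6 (swap(6, 1)): offset=4, physical=[A,h,D,F,B,C,G], logical=[B,C,G,A,h,D,F]
After op 7 (rotate(+1)): offset=5, physical=[A,h,D,F,B,C,G], logical=[C,G,A,h,D,F,B]
After op 8 (rotate(+1)): offset=6, physical=[A,h,D,F,B,C,G], logical=[G,A,h,D,F,B,C]
After op 9 (rotate(+1)): offset=0, physical=[A,h,D,F,B,C,G], logical=[A,h,D,F,B,C,G]
After op 10 (rotate(-2)): offset=5, physical=[A,h,D,F,B,C,G], logical=[C,G,A,h,D,F,B]
After op 11 (swap(2, 1)): offset=5, physical=[G,h,D,F,B,C,A], logical=[C,A,G,h,D,F,B]

Answer: F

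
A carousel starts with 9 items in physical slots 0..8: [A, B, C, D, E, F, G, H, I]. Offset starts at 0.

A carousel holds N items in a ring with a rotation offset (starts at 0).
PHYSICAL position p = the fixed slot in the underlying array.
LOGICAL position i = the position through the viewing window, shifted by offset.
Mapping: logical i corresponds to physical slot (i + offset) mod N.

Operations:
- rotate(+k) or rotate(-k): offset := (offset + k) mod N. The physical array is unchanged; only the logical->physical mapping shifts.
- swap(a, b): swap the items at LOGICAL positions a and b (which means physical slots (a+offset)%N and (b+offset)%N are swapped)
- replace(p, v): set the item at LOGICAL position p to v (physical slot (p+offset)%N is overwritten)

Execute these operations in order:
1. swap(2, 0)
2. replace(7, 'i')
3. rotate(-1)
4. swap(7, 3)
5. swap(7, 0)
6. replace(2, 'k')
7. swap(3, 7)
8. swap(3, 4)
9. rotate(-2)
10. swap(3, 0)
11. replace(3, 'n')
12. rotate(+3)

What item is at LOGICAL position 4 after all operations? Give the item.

Answer: E

Derivation:
After op 1 (swap(2, 0)): offset=0, physical=[C,B,A,D,E,F,G,H,I], logical=[C,B,A,D,E,F,G,H,I]
After op 2 (replace(7, 'i')): offset=0, physical=[C,B,A,D,E,F,G,i,I], logical=[C,B,A,D,E,F,G,i,I]
After op 3 (rotate(-1)): offset=8, physical=[C,B,A,D,E,F,G,i,I], logical=[I,C,B,A,D,E,F,G,i]
After op 4 (swap(7, 3)): offset=8, physical=[C,B,G,D,E,F,A,i,I], logical=[I,C,B,G,D,E,F,A,i]
After op 5 (swap(7, 0)): offset=8, physical=[C,B,G,D,E,F,I,i,A], logical=[A,C,B,G,D,E,F,I,i]
After op 6 (replace(2, 'k')): offset=8, physical=[C,k,G,D,E,F,I,i,A], logical=[A,C,k,G,D,E,F,I,i]
After op 7 (swap(3, 7)): offset=8, physical=[C,k,I,D,E,F,G,i,A], logical=[A,C,k,I,D,E,F,G,i]
After op 8 (swap(3, 4)): offset=8, physical=[C,k,D,I,E,F,G,i,A], logical=[A,C,k,D,I,E,F,G,i]
After op 9 (rotate(-2)): offset=6, physical=[C,k,D,I,E,F,G,i,A], logical=[G,i,A,C,k,D,I,E,F]
After op 10 (swap(3, 0)): offset=6, physical=[G,k,D,I,E,F,C,i,A], logical=[C,i,A,G,k,D,I,E,F]
After op 11 (replace(3, 'n')): offset=6, physical=[n,k,D,I,E,F,C,i,A], logical=[C,i,A,n,k,D,I,E,F]
After op 12 (rotate(+3)): offset=0, physical=[n,k,D,I,E,F,C,i,A], logical=[n,k,D,I,E,F,C,i,A]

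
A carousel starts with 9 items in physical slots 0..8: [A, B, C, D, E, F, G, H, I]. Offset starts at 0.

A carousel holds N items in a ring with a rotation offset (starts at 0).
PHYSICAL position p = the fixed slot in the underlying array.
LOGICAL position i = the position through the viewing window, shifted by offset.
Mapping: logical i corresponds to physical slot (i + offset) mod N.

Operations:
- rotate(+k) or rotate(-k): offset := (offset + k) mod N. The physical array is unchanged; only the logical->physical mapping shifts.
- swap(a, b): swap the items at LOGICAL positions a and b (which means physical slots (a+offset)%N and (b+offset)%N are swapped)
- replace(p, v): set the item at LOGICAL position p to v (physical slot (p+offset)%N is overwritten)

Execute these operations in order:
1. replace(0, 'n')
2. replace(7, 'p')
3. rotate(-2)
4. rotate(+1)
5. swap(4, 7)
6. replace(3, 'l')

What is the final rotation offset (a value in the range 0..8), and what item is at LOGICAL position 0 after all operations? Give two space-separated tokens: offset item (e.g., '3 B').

Answer: 8 I

Derivation:
After op 1 (replace(0, 'n')): offset=0, physical=[n,B,C,D,E,F,G,H,I], logical=[n,B,C,D,E,F,G,H,I]
After op 2 (replace(7, 'p')): offset=0, physical=[n,B,C,D,E,F,G,p,I], logical=[n,B,C,D,E,F,G,p,I]
After op 3 (rotate(-2)): offset=7, physical=[n,B,C,D,E,F,G,p,I], logical=[p,I,n,B,C,D,E,F,G]
After op 4 (rotate(+1)): offset=8, physical=[n,B,C,D,E,F,G,p,I], logical=[I,n,B,C,D,E,F,G,p]
After op 5 (swap(4, 7)): offset=8, physical=[n,B,C,G,E,F,D,p,I], logical=[I,n,B,C,G,E,F,D,p]
After op 6 (replace(3, 'l')): offset=8, physical=[n,B,l,G,E,F,D,p,I], logical=[I,n,B,l,G,E,F,D,p]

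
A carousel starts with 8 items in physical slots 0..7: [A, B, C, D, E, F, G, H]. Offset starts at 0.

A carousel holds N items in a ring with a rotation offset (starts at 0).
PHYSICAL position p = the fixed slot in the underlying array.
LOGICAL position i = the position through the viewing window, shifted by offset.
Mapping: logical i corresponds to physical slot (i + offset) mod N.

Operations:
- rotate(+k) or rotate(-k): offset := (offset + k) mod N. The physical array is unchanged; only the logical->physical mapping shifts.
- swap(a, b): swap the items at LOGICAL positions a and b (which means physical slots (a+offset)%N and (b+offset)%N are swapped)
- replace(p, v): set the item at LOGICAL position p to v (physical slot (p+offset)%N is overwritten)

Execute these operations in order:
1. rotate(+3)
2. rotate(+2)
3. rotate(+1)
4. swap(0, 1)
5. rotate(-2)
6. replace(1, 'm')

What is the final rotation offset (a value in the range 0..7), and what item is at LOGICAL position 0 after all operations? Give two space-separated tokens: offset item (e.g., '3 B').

After op 1 (rotate(+3)): offset=3, physical=[A,B,C,D,E,F,G,H], logical=[D,E,F,G,H,A,B,C]
After op 2 (rotate(+2)): offset=5, physical=[A,B,C,D,E,F,G,H], logical=[F,G,H,A,B,C,D,E]
After op 3 (rotate(+1)): offset=6, physical=[A,B,C,D,E,F,G,H], logical=[G,H,A,B,C,D,E,F]
After op 4 (swap(0, 1)): offset=6, physical=[A,B,C,D,E,F,H,G], logical=[H,G,A,B,C,D,E,F]
After op 5 (rotate(-2)): offset=4, physical=[A,B,C,D,E,F,H,G], logical=[E,F,H,G,A,B,C,D]
After op 6 (replace(1, 'm')): offset=4, physical=[A,B,C,D,E,m,H,G], logical=[E,m,H,G,A,B,C,D]

Answer: 4 E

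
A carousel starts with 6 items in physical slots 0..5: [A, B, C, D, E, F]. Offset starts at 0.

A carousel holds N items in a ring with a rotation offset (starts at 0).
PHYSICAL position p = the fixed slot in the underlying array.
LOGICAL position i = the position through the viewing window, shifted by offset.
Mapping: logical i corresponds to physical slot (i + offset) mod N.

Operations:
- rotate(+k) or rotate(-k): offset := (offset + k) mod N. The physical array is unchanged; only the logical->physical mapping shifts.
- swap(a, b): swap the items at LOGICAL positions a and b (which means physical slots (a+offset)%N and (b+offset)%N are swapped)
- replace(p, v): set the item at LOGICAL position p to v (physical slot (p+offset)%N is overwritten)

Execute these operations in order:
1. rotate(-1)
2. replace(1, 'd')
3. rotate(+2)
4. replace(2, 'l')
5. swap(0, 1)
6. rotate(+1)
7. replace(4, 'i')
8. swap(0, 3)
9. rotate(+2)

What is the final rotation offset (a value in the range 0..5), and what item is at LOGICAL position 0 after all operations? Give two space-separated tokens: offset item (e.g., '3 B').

After op 1 (rotate(-1)): offset=5, physical=[A,B,C,D,E,F], logical=[F,A,B,C,D,E]
After op 2 (replace(1, 'd')): offset=5, physical=[d,B,C,D,E,F], logical=[F,d,B,C,D,E]
After op 3 (rotate(+2)): offset=1, physical=[d,B,C,D,E,F], logical=[B,C,D,E,F,d]
After op 4 (replace(2, 'l')): offset=1, physical=[d,B,C,l,E,F], logical=[B,C,l,E,F,d]
After op 5 (swap(0, 1)): offset=1, physical=[d,C,B,l,E,F], logical=[C,B,l,E,F,d]
After op 6 (rotate(+1)): offset=2, physical=[d,C,B,l,E,F], logical=[B,l,E,F,d,C]
After op 7 (replace(4, 'i')): offset=2, physical=[i,C,B,l,E,F], logical=[B,l,E,F,i,C]
After op 8 (swap(0, 3)): offset=2, physical=[i,C,F,l,E,B], logical=[F,l,E,B,i,C]
After op 9 (rotate(+2)): offset=4, physical=[i,C,F,l,E,B], logical=[E,B,i,C,F,l]

Answer: 4 E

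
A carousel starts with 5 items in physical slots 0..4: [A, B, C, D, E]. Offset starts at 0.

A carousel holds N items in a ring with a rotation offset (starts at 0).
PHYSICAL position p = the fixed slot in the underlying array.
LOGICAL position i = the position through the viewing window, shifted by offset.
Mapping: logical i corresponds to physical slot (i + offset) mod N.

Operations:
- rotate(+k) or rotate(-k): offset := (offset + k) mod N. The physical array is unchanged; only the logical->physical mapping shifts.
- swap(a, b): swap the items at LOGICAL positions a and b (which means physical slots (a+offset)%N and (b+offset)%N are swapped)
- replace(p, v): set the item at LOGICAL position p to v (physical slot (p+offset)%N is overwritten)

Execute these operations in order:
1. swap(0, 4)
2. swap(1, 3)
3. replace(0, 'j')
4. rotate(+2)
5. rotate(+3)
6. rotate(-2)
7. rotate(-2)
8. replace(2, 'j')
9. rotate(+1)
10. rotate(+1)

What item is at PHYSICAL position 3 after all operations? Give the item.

After op 1 (swap(0, 4)): offset=0, physical=[E,B,C,D,A], logical=[E,B,C,D,A]
After op 2 (swap(1, 3)): offset=0, physical=[E,D,C,B,A], logical=[E,D,C,B,A]
After op 3 (replace(0, 'j')): offset=0, physical=[j,D,C,B,A], logical=[j,D,C,B,A]
After op 4 (rotate(+2)): offset=2, physical=[j,D,C,B,A], logical=[C,B,A,j,D]
After op 5 (rotate(+3)): offset=0, physical=[j,D,C,B,A], logical=[j,D,C,B,A]
After op 6 (rotate(-2)): offset=3, physical=[j,D,C,B,A], logical=[B,A,j,D,C]
After op 7 (rotate(-2)): offset=1, physical=[j,D,C,B,A], logical=[D,C,B,A,j]
After op 8 (replace(2, 'j')): offset=1, physical=[j,D,C,j,A], logical=[D,C,j,A,j]
After op 9 (rotate(+1)): offset=2, physical=[j,D,C,j,A], logical=[C,j,A,j,D]
After op 10 (rotate(+1)): offset=3, physical=[j,D,C,j,A], logical=[j,A,j,D,C]

Answer: j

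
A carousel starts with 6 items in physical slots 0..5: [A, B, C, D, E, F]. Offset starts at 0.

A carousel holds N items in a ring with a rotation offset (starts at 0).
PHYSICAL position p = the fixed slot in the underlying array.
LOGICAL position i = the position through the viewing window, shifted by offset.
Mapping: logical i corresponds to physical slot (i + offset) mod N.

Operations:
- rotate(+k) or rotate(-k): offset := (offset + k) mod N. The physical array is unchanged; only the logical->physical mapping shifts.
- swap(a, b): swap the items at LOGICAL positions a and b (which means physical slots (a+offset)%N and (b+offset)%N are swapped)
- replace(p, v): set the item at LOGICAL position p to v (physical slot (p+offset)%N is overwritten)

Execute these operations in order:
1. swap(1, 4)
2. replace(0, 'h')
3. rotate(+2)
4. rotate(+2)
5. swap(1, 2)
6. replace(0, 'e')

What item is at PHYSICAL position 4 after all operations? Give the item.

Answer: e

Derivation:
After op 1 (swap(1, 4)): offset=0, physical=[A,E,C,D,B,F], logical=[A,E,C,D,B,F]
After op 2 (replace(0, 'h')): offset=0, physical=[h,E,C,D,B,F], logical=[h,E,C,D,B,F]
After op 3 (rotate(+2)): offset=2, physical=[h,E,C,D,B,F], logical=[C,D,B,F,h,E]
After op 4 (rotate(+2)): offset=4, physical=[h,E,C,D,B,F], logical=[B,F,h,E,C,D]
After op 5 (swap(1, 2)): offset=4, physical=[F,E,C,D,B,h], logical=[B,h,F,E,C,D]
After op 6 (replace(0, 'e')): offset=4, physical=[F,E,C,D,e,h], logical=[e,h,F,E,C,D]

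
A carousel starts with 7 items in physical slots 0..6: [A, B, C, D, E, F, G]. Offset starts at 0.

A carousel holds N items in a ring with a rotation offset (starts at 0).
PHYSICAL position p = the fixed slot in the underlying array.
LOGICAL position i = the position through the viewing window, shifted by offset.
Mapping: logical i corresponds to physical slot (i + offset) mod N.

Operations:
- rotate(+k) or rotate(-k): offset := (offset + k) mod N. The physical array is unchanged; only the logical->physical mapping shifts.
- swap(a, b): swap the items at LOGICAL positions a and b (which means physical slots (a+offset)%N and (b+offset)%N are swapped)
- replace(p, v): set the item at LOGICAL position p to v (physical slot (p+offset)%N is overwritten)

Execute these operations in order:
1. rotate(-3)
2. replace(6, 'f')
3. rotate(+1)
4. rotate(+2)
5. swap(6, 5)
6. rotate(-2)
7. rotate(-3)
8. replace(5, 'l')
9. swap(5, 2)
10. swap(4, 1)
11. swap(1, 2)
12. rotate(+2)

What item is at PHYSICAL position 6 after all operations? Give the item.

Answer: f

Derivation:
After op 1 (rotate(-3)): offset=4, physical=[A,B,C,D,E,F,G], logical=[E,F,G,A,B,C,D]
After op 2 (replace(6, 'f')): offset=4, physical=[A,B,C,f,E,F,G], logical=[E,F,G,A,B,C,f]
After op 3 (rotate(+1)): offset=5, physical=[A,B,C,f,E,F,G], logical=[F,G,A,B,C,f,E]
After op 4 (rotate(+2)): offset=0, physical=[A,B,C,f,E,F,G], logical=[A,B,C,f,E,F,G]
After op 5 (swap(6, 5)): offset=0, physical=[A,B,C,f,E,G,F], logical=[A,B,C,f,E,G,F]
After op 6 (rotate(-2)): offset=5, physical=[A,B,C,f,E,G,F], logical=[G,F,A,B,C,f,E]
After op 7 (rotate(-3)): offset=2, physical=[A,B,C,f,E,G,F], logical=[C,f,E,G,F,A,B]
After op 8 (replace(5, 'l')): offset=2, physical=[l,B,C,f,E,G,F], logical=[C,f,E,G,F,l,B]
After op 9 (swap(5, 2)): offset=2, physical=[E,B,C,f,l,G,F], logical=[C,f,l,G,F,E,B]
After op 10 (swap(4, 1)): offset=2, physical=[E,B,C,F,l,G,f], logical=[C,F,l,G,f,E,B]
After op 11 (swap(1, 2)): offset=2, physical=[E,B,C,l,F,G,f], logical=[C,l,F,G,f,E,B]
After op 12 (rotate(+2)): offset=4, physical=[E,B,C,l,F,G,f], logical=[F,G,f,E,B,C,l]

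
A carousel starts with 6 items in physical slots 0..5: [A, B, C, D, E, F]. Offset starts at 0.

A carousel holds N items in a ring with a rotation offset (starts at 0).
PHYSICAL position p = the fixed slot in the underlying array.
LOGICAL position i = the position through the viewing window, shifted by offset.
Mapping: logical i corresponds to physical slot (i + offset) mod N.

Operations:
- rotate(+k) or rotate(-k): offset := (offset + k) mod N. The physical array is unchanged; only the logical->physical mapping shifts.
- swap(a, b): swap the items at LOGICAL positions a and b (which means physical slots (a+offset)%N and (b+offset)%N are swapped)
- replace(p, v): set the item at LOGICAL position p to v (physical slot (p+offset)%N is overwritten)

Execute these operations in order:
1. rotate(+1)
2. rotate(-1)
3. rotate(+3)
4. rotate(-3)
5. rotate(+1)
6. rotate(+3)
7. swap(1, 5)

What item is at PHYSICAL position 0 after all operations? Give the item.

Answer: A

Derivation:
After op 1 (rotate(+1)): offset=1, physical=[A,B,C,D,E,F], logical=[B,C,D,E,F,A]
After op 2 (rotate(-1)): offset=0, physical=[A,B,C,D,E,F], logical=[A,B,C,D,E,F]
After op 3 (rotate(+3)): offset=3, physical=[A,B,C,D,E,F], logical=[D,E,F,A,B,C]
After op 4 (rotate(-3)): offset=0, physical=[A,B,C,D,E,F], logical=[A,B,C,D,E,F]
After op 5 (rotate(+1)): offset=1, physical=[A,B,C,D,E,F], logical=[B,C,D,E,F,A]
After op 6 (rotate(+3)): offset=4, physical=[A,B,C,D,E,F], logical=[E,F,A,B,C,D]
After op 7 (swap(1, 5)): offset=4, physical=[A,B,C,F,E,D], logical=[E,D,A,B,C,F]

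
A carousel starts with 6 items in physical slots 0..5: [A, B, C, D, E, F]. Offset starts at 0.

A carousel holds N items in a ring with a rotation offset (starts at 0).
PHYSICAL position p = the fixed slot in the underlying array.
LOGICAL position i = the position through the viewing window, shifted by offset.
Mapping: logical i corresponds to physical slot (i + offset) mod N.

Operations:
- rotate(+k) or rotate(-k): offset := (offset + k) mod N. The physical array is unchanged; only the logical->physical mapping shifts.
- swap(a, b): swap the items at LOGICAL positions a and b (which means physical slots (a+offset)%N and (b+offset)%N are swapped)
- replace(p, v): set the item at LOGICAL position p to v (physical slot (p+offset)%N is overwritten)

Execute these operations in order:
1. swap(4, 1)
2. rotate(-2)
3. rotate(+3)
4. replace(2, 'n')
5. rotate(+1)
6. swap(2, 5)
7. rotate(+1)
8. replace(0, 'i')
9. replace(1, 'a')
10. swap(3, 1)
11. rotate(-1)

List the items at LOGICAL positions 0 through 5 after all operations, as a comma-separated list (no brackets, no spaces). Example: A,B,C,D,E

Answer: C,i,A,F,a,B

Derivation:
After op 1 (swap(4, 1)): offset=0, physical=[A,E,C,D,B,F], logical=[A,E,C,D,B,F]
After op 2 (rotate(-2)): offset=4, physical=[A,E,C,D,B,F], logical=[B,F,A,E,C,D]
After op 3 (rotate(+3)): offset=1, physical=[A,E,C,D,B,F], logical=[E,C,D,B,F,A]
After op 4 (replace(2, 'n')): offset=1, physical=[A,E,C,n,B,F], logical=[E,C,n,B,F,A]
After op 5 (rotate(+1)): offset=2, physical=[A,E,C,n,B,F], logical=[C,n,B,F,A,E]
After op 6 (swap(2, 5)): offset=2, physical=[A,B,C,n,E,F], logical=[C,n,E,F,A,B]
After op 7 (rotate(+1)): offset=3, physical=[A,B,C,n,E,F], logical=[n,E,F,A,B,C]
After op 8 (replace(0, 'i')): offset=3, physical=[A,B,C,i,E,F], logical=[i,E,F,A,B,C]
After op 9 (replace(1, 'a')): offset=3, physical=[A,B,C,i,a,F], logical=[i,a,F,A,B,C]
After op 10 (swap(3, 1)): offset=3, physical=[a,B,C,i,A,F], logical=[i,A,F,a,B,C]
After op 11 (rotate(-1)): offset=2, physical=[a,B,C,i,A,F], logical=[C,i,A,F,a,B]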